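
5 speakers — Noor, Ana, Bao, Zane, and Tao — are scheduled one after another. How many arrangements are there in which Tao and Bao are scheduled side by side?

Glue Tao and Bao into one block (2 internal orders), leaving 4 units to arrange in a row.
That gives 2 × 4! = 2 × 24 = 48.

48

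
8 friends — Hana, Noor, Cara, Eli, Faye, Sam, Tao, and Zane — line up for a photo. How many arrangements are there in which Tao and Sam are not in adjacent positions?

Of the 8! = 40320 arrangements, those with Tao and Sam adjacent number 2 × 7! = 10080 (treat the pair as a block with 2 internal orders).
So 40320 − 10080 = 30240 arrangements keep them apart.

30240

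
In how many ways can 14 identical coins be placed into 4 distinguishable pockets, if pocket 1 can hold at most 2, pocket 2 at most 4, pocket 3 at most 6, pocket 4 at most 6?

By stars and bars, unrestricted non-negative solutions to x_1+…+x_4 = 14 number C(14+3,3) = 680.
Subtract solutions that violate a single cap (substitute x_i' = x_i − (cap_i+1)): x_1 ≥ 3 gives C(14,3) = 364; x_2 ≥ 5 gives C(12,3) = 220; x_3 ≥ 7 gives C(10,3) = 120; x_4 ≥ 7 gives C(10,3) = 120. Together 824.
Add back pairs where two caps are both exceeded: 84 + 35 + 35 + 10 + 10 + 1 = 175.
By inclusion–exclusion the count is 680 − 824 + 175 = 31.

31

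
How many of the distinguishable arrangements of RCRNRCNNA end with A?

560

Fix A in the last position and arrange the remaining 8 letters.
Those 8 letters have C appearing twice, N appearing 3 times, and R appearing 3 times, giving (8)!/(3!·3!·2!) = 560.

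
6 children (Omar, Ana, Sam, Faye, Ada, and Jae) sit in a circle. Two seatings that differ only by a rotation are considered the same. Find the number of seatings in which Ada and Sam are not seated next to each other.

72

All circular seatings of 6 people number (5)! = 120.
Those with Ada next to Sam: fuse the pair into one unit and seat 5 units around a circle — 2·(4)! = 48.
Subtracting, 120 − 48 = 72.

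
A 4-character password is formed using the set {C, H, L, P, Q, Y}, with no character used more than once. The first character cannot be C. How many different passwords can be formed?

300

The first character has 6−1 = 5 choices (anything except C).
The remaining 3 characters are filled from the other 5 symbols without repetition: 5 × 4 × 3 = 60.
Total: 5 × 60 = 300.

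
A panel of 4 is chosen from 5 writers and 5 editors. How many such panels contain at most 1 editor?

Split by how many editors are chosen (0 through 1).
Sum: C(5,0)·C(5,4) + C(5,1)·C(5,3) = 5 + 50 = 55.

55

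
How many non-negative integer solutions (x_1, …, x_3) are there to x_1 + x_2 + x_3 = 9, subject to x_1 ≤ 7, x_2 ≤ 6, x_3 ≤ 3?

25

Ignoring the caps, the number of non-negative solutions to x_1+…+x_3 = 9 is C(11,2) = 55.
Subtract solutions that violate a single cap (substitute x_i' = x_i − (cap_i+1)): x_1 ≥ 8 gives C(3,2) = 3; x_2 ≥ 7 gives C(4,2) = 6; x_3 ≥ 4 gives C(7,2) = 21. Together 30.
No two caps can be exceeded simultaneously, so the pair terms are all 0.
By inclusion–exclusion the count is 55 − 30 + 0 = 25.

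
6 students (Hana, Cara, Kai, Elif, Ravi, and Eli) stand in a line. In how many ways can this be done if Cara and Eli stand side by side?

Treat {Cara, Eli} as a single unit. There are 5 units to order, and the pair itself can be ordered 2 ways.
So the count is 2·(5)! = 240.

240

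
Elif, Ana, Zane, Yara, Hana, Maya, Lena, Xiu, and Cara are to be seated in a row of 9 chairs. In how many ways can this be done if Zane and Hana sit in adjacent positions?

Glue Zane and Hana into one block (2 internal orders), leaving 8 units to arrange in a row.
That gives 2 × 8! = 2 × 40320 = 80640.

80640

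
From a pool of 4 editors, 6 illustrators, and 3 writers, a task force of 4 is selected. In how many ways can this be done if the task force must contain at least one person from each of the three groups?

Total 4-person selections from all 13: C(13,4) = 715.
Selections missing a whole group: no editors → C(9,4) = 126; no illustrators → C(7,4) = 35; no writers → C(10,4) = 210.
Add back selections omitting two groups (i.e. drawn from a single group): C(4,4) + C(6,4) + C(3,4) = 16.
By inclusion–exclusion: 715 − 371 + 16 = 360.

360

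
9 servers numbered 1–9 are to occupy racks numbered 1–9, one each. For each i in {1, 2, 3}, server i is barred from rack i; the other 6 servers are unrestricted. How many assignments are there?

Let Aᵢ (for i ∈ {1, 2, 3}) be the placements that put server i in its forbidden rack. Any j of these fix j positions, leaving (9−j)! ways to fill the rest, and there are C(3,j) ways to pick which j.
By inclusion–exclusion, the number of valid placements is Σ_{j=0}^{3} (−1)^j C(3,j)·(9−j)!.
Computing: 362880 − 120960 + 15120 − 720 = 256320.

256320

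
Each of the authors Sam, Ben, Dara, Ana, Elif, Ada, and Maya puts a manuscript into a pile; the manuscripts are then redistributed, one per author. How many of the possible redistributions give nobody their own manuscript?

1854

Let Aᵢ be the assignments in which author i gets their own manuscript. We want the size of the complement of A₁∪…∪A_7.
By inclusion–exclusion this is Σ_{j=0}^{7} (−1)^j C(7,j)·(7−j)!.
Computing: 5040 − 5040 + 2520 − 840 + 210 − 42 + 7 − 1 = 1854.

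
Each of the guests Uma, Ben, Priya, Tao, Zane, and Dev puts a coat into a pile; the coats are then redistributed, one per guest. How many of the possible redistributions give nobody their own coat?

Let Aᵢ be the assignments in which guest i gets their own coat. We want the size of the complement of A₁∪…∪A_6.
By inclusion–exclusion this is Σ_{j=0}^{6} (−1)^j C(6,j)·(6−j)!.
Computing: 720 − 720 + 360 − 120 + 30 − 6 + 1 = 265.

265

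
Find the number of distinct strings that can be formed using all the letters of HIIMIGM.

420

HIIMIGM has 7 letters with I appearing 3 times and M appearing twice.
Dividing 7! = 5040 by 3!·2! = 12 for the repeated letters gives 420.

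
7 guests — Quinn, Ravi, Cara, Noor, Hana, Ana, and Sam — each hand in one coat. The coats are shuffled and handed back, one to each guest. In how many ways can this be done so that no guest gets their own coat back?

1854

This is the derangement count D_7: permutations of 7 items with no fixed point.
By inclusion–exclusion this is Σ_{j=0}^{7} (−1)^j C(7,j)·(7−j)!.
Computing: 5040 − 5040 + 2520 − 840 + 210 − 42 + 7 − 1 = 1854.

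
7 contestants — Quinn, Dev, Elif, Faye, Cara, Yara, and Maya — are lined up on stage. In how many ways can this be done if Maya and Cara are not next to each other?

3600

Of the 7! = 5040 arrangements, those with Maya and Cara adjacent number 2 × 6! = 1440 (treat the pair as a block with 2 internal orders).
Complementary counting: 5040 − 1440 = 3600.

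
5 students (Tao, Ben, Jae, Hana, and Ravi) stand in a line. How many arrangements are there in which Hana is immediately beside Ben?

Place the 3 others and the Hana-Ben pair as 4 objects in a line; the pair has 2 internal arrangements.
That gives 2 × 4! = 2 × 24 = 48.

48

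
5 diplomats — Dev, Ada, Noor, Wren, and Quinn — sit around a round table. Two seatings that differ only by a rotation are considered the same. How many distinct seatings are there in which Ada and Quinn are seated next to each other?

12

Treat {Ada, Quinn} as one unit (2 internal orders) and seat the resulting 4 units around the table: (3)! circular arrangements.
So 2 × (3)! = 2 × 6 = 12.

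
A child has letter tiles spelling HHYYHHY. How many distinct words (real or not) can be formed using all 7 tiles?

35

HHYYHHY has 7 letters with H appearing 4 times and Y appearing 3 times.
The number of distinct arrangements is 7!/(4!·3!) = 5040/144 = 35.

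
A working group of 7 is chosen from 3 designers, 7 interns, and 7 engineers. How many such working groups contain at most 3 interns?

14232

Split by how many interns are chosen (0 through 3).
Sum: C(7,0)·C(10,7) + C(7,1)·C(10,6) + C(7,2)·C(10,5) + C(7,3)·C(10,4) = 120 + 1470 + 5292 + 7350 = 14232.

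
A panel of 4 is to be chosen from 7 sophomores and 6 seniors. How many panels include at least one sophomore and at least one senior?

665

Total 4-person selections from all 13: C(13,4) = 715.
Selections missing a whole group: no sophomores → C(6,4) = 15; no seniors → C(7,4) = 35.
Both groups omitted at once is impossible, so 715 − 50 = 665.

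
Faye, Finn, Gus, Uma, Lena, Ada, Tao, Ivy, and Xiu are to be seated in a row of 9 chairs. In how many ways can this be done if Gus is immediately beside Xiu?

Treat {Gus, Xiu} as a single unit. There are 8 units to order, and the pair itself can be ordered 2 ways.
That gives 2 × 8! = 2 × 40320 = 80640.

80640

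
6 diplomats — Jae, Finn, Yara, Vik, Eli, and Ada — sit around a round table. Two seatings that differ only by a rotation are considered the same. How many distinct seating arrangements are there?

120

Around a circle, 6 distinct people have 6!/6 = (5)! = 120 rotationally distinct seatings.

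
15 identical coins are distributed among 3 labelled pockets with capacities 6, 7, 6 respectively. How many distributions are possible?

15

Without the upper bounds there are C(17,2) = 136 ways to split 15 among 3 pockets.
Subtract solutions that violate a single cap (substitute x_i' = x_i − (cap_i+1)): x_1 ≥ 7 gives C(10,2) = 45; x_2 ≥ 8 gives C(9,2) = 36; x_3 ≥ 7 gives C(10,2) = 45. Together 126.
Add back pairs where two caps are both exceeded: 1 + 3 + 1 = 5.
By inclusion–exclusion the count is 136 − 126 + 5 = 15.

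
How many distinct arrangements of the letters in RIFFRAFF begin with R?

210

With the first slot taken by R, it remains to arrange the other 7 letters (IFFRAFF).
Those 7 letters have F appearing 4 times, giving (7)!/(4!) = 210.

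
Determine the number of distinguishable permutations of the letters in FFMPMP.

Letter multiplicities in FFMPMP: F×2, M×2, P×2.
The number of distinct arrangements is 6!/(2!·2!·2!) = 720/8 = 90.

90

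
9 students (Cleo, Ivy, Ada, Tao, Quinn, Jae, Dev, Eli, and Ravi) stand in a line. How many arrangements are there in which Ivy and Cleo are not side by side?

Of the 9! = 362880 arrangements, those with Ivy and Cleo adjacent number 2 × 8! = 80640 (treat the pair as a block with 2 internal orders).
Complementary counting: 362880 − 80640 = 282240.

282240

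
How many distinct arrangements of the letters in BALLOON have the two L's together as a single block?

Treat the 2 copies of L as a single block. The multiset to arrange is then {LL, A, B, N, O, O}, 6 items in all.
That gives (6)!/(2!) = 360 arrangements.

360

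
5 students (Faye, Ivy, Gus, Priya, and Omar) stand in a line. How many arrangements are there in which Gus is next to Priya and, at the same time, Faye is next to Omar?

24

Treat {Gus,Priya} as one block (2 orders) and {Faye,Omar} as another (2 orders).
That leaves 3 units to arrange: 2 × 2 × 3! = 4 × 6 = 24.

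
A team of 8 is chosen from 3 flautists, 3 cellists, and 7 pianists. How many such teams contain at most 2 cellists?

Split by how many cellists are chosen (0 through 2).
Sum: C(3,0)·C(10,8) + C(3,1)·C(10,7) + C(3,2)·C(10,6) = 45 + 360 + 630 = 1035.

1035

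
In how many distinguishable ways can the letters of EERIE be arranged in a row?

20

The 5 letters of EERIE have repeats: E appearing 3 times.
The number of distinct arrangements is 5!/(3!) = 120/6 = 20.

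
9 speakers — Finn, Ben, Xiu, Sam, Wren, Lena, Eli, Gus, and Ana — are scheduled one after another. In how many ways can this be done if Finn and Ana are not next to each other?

There are 9! = 362880 arrangements in all. If Finn and Ana are adjacent, merging them into one block gives 2·(8)! = 80640 arrangements.
Complementary counting: 362880 − 80640 = 282240.

282240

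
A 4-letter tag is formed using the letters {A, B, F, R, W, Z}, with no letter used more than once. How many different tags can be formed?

360

With no repetition, fill the 4 letters in order: 6 choices, then 5, down to 3.
6 × 5 × 4 × 3 = 360.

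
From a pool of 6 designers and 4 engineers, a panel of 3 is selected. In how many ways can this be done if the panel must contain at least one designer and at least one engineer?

96

Total 3-person selections from all 10: C(10,3) = 120.
Selections missing a whole group: no designers → C(4,3) = 4; no engineers → C(6,3) = 20.
Both groups omitted at once is impossible, so 120 − 24 = 96.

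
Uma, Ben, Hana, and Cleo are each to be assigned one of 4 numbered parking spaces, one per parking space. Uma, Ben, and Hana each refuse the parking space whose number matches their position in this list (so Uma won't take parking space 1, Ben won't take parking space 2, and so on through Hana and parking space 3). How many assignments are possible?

Let Aᵢ (for i ∈ {1, 2, 3}) be the placements that put person i in their forbidden parking space. Any j of these fix j positions, leaving (4−j)! ways to fill the rest, and there are C(3,j) ways to pick which j.
By inclusion–exclusion, the number of valid placements is Σ_{j=0}^{3} (−1)^j C(3,j)·(4−j)!.
Computing: 24 − 18 + 6 − 1 = 11.

11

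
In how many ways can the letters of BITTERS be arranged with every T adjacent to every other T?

Treat the 2 copies of T as a single block. The multiset to arrange is then {TT, B, E, I, R, S}, 6 items in all.
All 6 items are distinct, so there are (6)! = 720 arrangements.

720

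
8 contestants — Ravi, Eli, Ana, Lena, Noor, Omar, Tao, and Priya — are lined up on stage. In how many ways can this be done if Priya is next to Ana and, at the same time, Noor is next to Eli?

2880

Treat {Priya,Ana} as one block (2 orders) and {Noor,Eli} as another (2 orders).
That leaves 6 units to arrange: 2 × 2 × 6! = 4 × 720 = 2880.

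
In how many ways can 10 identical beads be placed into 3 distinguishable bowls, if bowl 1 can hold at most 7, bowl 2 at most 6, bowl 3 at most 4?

29

Ignoring the caps, the number of non-negative solutions to x_1+…+x_3 = 10 is C(12,2) = 66.
Subtract solutions that violate a single cap (substitute x_i' = x_i − (cap_i+1)): x_1 ≥ 8 gives C(4,2) = 6; x_2 ≥ 7 gives C(5,2) = 10; x_3 ≥ 5 gives C(7,2) = 21. Together 37.
No two caps can be exceeded simultaneously, so the pair terms are all 0.
By inclusion–exclusion the count is 66 − 37 + 0 = 29.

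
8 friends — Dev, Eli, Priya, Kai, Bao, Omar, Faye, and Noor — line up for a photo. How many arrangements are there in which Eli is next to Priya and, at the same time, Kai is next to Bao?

2880

Treat {Eli,Priya} as one block (2 orders) and {Kai,Bao} as another (2 orders).
That leaves 6 units to arrange: 2 × 2 × 6! = 4 × 720 = 2880.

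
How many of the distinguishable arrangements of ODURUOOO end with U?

210

With the last slot taken by U, it remains to arrange the other 7 letters (ODRUOOO).
Those 7 letters have O appearing 4 times, giving (7)!/(4!) = 210.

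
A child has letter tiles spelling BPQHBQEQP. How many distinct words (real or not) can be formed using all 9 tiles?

15120

BPQHBQEQP has 9 letters with B appearing twice, P appearing twice, and Q appearing 3 times.
So there are 9! / (3!·2!·2!) = 15120 distinguishable arrangements.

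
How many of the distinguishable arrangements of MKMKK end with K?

With the last slot taken by K, it remains to arrange the other 4 letters (MMKK).
Those 4 letters have K appearing twice and M appearing twice, giving (4)!/(2!·2!) = 6.

6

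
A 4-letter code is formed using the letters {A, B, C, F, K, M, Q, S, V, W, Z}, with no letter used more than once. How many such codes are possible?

7920

This is a permutation of 4 out of 11: P(11,4) = 11!/7!.
That product is 11 × 10 × 9 × 8 = 7920.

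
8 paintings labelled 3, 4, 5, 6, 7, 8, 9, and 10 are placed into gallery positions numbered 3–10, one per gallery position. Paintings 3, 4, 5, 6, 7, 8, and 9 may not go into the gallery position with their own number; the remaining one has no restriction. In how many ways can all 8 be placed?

16687

Let Aᵢ (for 3 ≤ i ≤ 9) be the placements that put painting i in its forbidden gallery position. Any j of these fix j positions, leaving (8−j)! ways to fill the rest, and there are C(7,j) ways to pick which j.
By inclusion–exclusion, the number of valid placements is Σ_{j=0}^{7} (−1)^j C(7,j)·(8−j)!.
Computing: 40320 − 35280 + 15120 − 4200 + 840 − 126 + 14 − 1 = 16687.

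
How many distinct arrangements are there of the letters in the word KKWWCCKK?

420

KKWWCCKK has 8 letters with C appearing twice, K appearing 4 times, and W appearing twice.
Dividing 8! = 40320 by 4!·2!·2! = 96 for the repeated letters gives 420.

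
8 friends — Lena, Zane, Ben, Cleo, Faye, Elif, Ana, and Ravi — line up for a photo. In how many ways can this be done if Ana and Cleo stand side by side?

10080

Place the 6 others and the Ana-Cleo pair as 7 objects in a line; the pair has 2 internal arrangements.
That gives 2 × 7! = 2 × 5040 = 10080.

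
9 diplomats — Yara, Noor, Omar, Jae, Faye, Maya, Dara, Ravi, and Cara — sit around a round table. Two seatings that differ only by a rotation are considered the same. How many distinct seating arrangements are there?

Seat Yara anywhere (absorbing the rotational symmetry), then permute the other 8: (8)! = 40320.

40320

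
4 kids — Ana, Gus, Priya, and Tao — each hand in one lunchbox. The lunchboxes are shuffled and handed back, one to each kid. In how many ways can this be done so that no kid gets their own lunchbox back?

9

This is the derangement count D_4: permutations of 4 items with no fixed point.
By inclusion–exclusion this is Σ_{j=0}^{4} (−1)^j C(4,j)·(4−j)!.
Computing: 24 − 24 + 12 − 4 + 1 = 9.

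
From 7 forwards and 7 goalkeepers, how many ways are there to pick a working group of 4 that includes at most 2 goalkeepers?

Split by how many goalkeepers are chosen (0 through 2).
Sum: C(7,0)·C(7,4) + C(7,1)·C(7,3) + C(7,2)·C(7,2) = 35 + 245 + 441 = 721.

721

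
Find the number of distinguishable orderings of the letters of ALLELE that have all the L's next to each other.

12

Treat the 3 copies of L as a single block. The multiset to arrange is then {LLL, A, E, E}, 4 items in all.
That gives (4)!/(2!) = 12 arrangements.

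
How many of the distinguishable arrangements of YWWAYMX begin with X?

180

Fix X in the first position and arrange the remaining 6 letters.
Those 6 letters have W appearing twice and Y appearing twice, giving (6)!/(2!·2!) = 180.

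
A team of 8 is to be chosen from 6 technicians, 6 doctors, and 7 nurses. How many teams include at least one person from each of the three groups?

72513

Unrestricted: C(19,8) = 75582 ways to pick any 8 of the 19.
Selections missing a whole group: no technicians → C(13,8) = 1287; no doctors → C(13,8) = 1287; no nurses → C(12,8) = 495.
Add back selections omitting two groups (i.e. drawn from a single group): C(6,8) + C(6,8) + C(7,8) = 0.
By inclusion–exclusion: 75582 − 3069 + 0 = 72513.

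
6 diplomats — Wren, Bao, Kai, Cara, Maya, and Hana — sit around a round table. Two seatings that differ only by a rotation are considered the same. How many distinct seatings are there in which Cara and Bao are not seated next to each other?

72

Without the restriction there are (5)! = 120 seatings.
Seatings with Cara beside Bao: treat them as a block with 2 internal orders, giving 2 × (4)! = 48.
Subtracting, 120 − 48 = 72.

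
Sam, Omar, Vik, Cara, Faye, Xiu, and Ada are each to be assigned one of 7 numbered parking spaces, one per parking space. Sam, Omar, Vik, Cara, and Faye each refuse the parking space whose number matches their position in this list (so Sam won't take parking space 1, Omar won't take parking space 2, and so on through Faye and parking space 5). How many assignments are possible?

Let Aᵢ (for 1 ≤ i ≤ 5) be the placements that put person i in their forbidden parking space. Any j of these fix j positions, leaving (7−j)! ways to fill the rest, and there are C(5,j) ways to pick which j.
By inclusion–exclusion, the number of valid placements is Σ_{j=0}^{5} (−1)^j C(5,j)·(7−j)!.
Computing: 5040 − 3600 + 1200 − 240 + 30 − 2 = 2428.

2428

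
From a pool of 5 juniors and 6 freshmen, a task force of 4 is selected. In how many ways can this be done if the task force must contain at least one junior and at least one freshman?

Total 4-person selections from all 11: C(11,4) = 330.
Subtract selections that omit an entire group: no juniors → C(6,4) = 15; no freshmen → C(5,4) = 5.
Both groups omitted at once is impossible, so 330 − 20 = 310.

310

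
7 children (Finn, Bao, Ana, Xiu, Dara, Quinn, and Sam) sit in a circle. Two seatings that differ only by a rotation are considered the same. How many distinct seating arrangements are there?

720

Seat Finn anywhere (absorbing the rotational symmetry), then permute the other 6: (6)! = 720.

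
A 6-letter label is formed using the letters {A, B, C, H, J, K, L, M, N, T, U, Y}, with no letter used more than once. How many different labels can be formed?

This is a permutation of 6 out of 12: P(12,6) = 12!/6!.
That product is 12 × 11 × 10 × 9 × 8 × 7 = 665280.

665280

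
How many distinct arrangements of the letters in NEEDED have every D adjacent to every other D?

20

Treat the 2 copies of D as a single block. The multiset to arrange is then {DD, E, E, E, N}, 5 items in all.
That gives (5)!/(3!) = 20 arrangements.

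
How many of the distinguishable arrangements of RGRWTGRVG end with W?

With the last slot taken by W, it remains to arrange the other 8 letters (RGRTGRVG).
Those 8 letters have G appearing 3 times and R appearing 3 times, giving (8)!/(3!·3!) = 1120.

1120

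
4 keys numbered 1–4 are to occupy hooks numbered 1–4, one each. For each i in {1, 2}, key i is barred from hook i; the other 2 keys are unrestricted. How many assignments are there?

Let Aᵢ (for i ∈ {1, 2}) be the placements that put key i in its forbidden hook. Any j of these fix j positions, leaving (4−j)! ways to fill the rest, and there are C(2,j) ways to pick which j.
By inclusion–exclusion, the number of valid placements is Σ_{j=0}^{2} (−1)^j C(2,j)·(4−j)!.
Computing: 24 − 12 + 2 = 14.

14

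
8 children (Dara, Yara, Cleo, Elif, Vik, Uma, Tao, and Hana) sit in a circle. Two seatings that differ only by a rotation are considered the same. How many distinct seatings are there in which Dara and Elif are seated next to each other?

1440

Glue Dara and Elif into a block (2 internal orders). Seating 7 units around a circle gives (6)! arrangements.
So 2 × (6)! = 2 × 720 = 1440.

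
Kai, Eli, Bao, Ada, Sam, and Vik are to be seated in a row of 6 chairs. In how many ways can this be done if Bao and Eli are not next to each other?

480

There are 6! = 720 arrangements in all. If Bao and Eli are adjacent, merging them into one block gives 2·(5)! = 240 arrangements.
So 720 − 240 = 480 arrangements keep them apart.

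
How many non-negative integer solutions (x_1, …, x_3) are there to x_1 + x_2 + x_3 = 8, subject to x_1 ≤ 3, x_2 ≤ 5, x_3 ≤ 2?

6

By stars and bars, unrestricted non-negative solutions to x_1+…+x_3 = 8 number C(8+2,2) = 45.
Subtract solutions that violate a single cap (substitute x_i' = x_i − (cap_i+1)): x_1 ≥ 4 gives C(6,2) = 15; x_2 ≥ 6 gives C(4,2) = 6; x_3 ≥ 3 gives C(7,2) = 21. Together 42.
Add back pairs where two caps are both exceeded: 0 + 3 + 0 = 3.
By inclusion–exclusion the count is 45 − 42 + 3 = 6.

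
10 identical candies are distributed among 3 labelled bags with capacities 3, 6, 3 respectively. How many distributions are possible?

6

By stars and bars, unrestricted non-negative solutions to x_1+…+x_3 = 10 number C(10+2,2) = 66.
Subtract solutions that violate a single cap (substitute x_i' = x_i − (cap_i+1)): x_1 ≥ 4 gives C(8,2) = 28; x_2 ≥ 7 gives C(5,2) = 10; x_3 ≥ 4 gives C(8,2) = 28. Together 66.
Add back pairs where two caps are both exceeded: 0 + 6 + 0 = 6.
By inclusion–exclusion the count is 66 − 66 + 6 = 6.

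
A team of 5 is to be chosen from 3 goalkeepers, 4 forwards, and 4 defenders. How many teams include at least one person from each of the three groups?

364

With no constraint there are C(11,5) = 462 possible selections.
Selections missing a whole group: no goalkeepers → C(8,5) = 56; no forwards → C(7,5) = 21; no defenders → C(7,5) = 21.
Add back selections omitting two groups (i.e. drawn from a single group): C(3,5) + C(4,5) + C(4,5) = 0.
By inclusion–exclusion: 462 − 98 + 0 = 364.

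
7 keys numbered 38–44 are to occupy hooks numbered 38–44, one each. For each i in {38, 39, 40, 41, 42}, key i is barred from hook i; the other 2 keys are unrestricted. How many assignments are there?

2428

Let Aᵢ (for 38 ≤ i ≤ 42) be the placements that put key i in its forbidden hook. Any j of these fix j positions, leaving (7−j)! ways to fill the rest, and there are C(5,j) ways to pick which j.
By inclusion–exclusion, the number of valid placements is Σ_{j=0}^{5} (−1)^j C(5,j)·(7−j)!.
Computing: 5040 − 3600 + 1200 − 240 + 30 − 2 = 2428.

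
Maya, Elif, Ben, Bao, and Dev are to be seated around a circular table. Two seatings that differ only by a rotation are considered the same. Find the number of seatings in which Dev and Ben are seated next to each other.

Glue Dev and Ben into a block (2 internal orders). Seating 4 units around a circle gives (3)! arrangements.
So 2 × (3)! = 2 × 6 = 12.

12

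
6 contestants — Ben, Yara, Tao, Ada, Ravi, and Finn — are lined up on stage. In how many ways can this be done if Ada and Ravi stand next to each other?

240

Glue Ada and Ravi into one block (2 internal orders), leaving 5 units to arrange in a row.
So the count is 2·(5)! = 240.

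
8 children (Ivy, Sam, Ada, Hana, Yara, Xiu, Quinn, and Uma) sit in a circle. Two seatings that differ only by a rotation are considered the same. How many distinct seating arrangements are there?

Around a circle, 8 distinct people have 8!/8 = (7)! = 5040 rotationally distinct seatings.

5040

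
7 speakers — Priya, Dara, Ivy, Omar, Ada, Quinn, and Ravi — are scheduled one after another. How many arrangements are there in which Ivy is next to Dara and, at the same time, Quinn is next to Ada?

480

Treat {Ivy,Dara} as one block (2 orders) and {Quinn,Ada} as another (2 orders).
That leaves 5 units to arrange: 2 × 2 × 5! = 4 × 120 = 480.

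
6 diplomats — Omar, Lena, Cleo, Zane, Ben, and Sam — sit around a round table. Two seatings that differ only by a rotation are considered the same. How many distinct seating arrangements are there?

120

Seat Omar anywhere (absorbing the rotational symmetry), then permute the other 5: (5)! = 120.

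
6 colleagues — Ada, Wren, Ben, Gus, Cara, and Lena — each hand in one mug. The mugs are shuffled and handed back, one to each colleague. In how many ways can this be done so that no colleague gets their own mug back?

Let Aᵢ be the assignments in which colleague i gets their own mug. We want the size of the complement of A₁∪…∪A_6.
By inclusion–exclusion this is Σ_{j=0}^{6} (−1)^j C(6,j)·(6−j)!.
Computing: 720 − 720 + 360 − 120 + 30 − 6 + 1 = 265.

265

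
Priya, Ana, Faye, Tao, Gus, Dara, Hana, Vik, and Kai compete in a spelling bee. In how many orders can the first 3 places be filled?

504

This is an ordered selection of 3 from 9: P(9,3).
That gives 9 × 8 × 7 = 504.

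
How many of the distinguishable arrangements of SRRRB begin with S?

4

With the first slot taken by S, it remains to arrange the other 4 letters (RRRB).
Those 4 letters have R appearing 3 times, giving (4)!/(3!) = 4.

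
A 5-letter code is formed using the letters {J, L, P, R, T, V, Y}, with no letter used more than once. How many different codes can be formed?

2520

This is a permutation of 5 out of 7: P(7,5) = 7!/2!.
7 × 6 × 5 × 4 × 3 = 2520.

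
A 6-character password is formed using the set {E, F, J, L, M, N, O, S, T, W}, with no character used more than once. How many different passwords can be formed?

151200

Choose and order 6 of the 10 symbols: the first character has 10 options, the next 9, and so on down to 5.
10 × 9 × 8 × 7 × 6 × 5 = 151200.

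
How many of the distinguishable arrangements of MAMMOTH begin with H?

Fix H in the first position and arrange the remaining 6 letters.
Those 6 letters have M appearing 3 times, giving (6)!/(3!) = 120.

120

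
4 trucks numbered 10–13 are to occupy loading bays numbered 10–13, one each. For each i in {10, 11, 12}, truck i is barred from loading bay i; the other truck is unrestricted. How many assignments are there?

11

Let Aᵢ (for i ∈ {10, 11, 12}) be the placements that put truck i in its forbidden loading bay. Any j of these fix j positions, leaving (4−j)! ways to fill the rest, and there are C(3,j) ways to pick which j.
By inclusion–exclusion, the number of valid placements is Σ_{j=0}^{3} (−1)^j C(3,j)·(4−j)!.
Computing: 24 − 18 + 6 − 1 = 11.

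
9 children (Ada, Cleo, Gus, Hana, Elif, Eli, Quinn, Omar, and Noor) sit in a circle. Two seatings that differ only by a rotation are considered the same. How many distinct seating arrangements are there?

40320

Fix one person's seat to break rotational symmetry; the remaining 8 people can be arranged in (8)! = 40320 ways.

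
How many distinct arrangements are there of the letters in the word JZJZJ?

10

The 5 letters of JZJZJ have repeats: J appearing 3 times and Z appearing twice.
The number of distinct arrangements is 5!/(3!·2!) = 120/12 = 10.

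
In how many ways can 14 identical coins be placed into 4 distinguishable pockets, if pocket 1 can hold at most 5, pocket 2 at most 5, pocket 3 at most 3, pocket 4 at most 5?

By stars and bars, unrestricted non-negative solutions to x_1+…+x_4 = 14 number C(14+3,3) = 680.
Subtract solutions that violate a single cap (substitute x_i' = x_i − (cap_i+1)): x_1 ≥ 6 gives C(11,3) = 165; x_2 ≥ 6 gives C(11,3) = 165; x_3 ≥ 4 gives C(13,3) = 286; x_4 ≥ 6 gives C(11,3) = 165. Together 781.
Add back pairs where two caps are both exceeded: 10 + 35 + 10 + 35 + 10 + 35 = 135.
By inclusion–exclusion the count is 680 − 781 + 135 = 34.

34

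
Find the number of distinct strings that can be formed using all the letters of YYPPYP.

YYPPYP has 6 letters with P appearing 3 times and Y appearing 3 times.
Dividing 6! = 720 by 3!·3! = 36 for the repeated letters gives 20.

20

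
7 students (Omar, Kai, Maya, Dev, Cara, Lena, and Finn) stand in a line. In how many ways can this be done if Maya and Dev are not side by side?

3600

Of the 7! = 5040 arrangements, those with Maya and Dev adjacent number 2 × 6! = 1440 (treat the pair as a block with 2 internal orders).
Complementary counting: 5040 − 1440 = 3600.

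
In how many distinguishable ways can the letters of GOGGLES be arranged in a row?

GOGGLES has 7 letters with G appearing 3 times.
The number of distinct arrangements is 7!/(3!) = 5040/6 = 840.

840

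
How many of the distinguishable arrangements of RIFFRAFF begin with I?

Fix I in the first position and arrange the remaining 7 letters.
Those 7 letters have F appearing 4 times and R appearing twice, giving (7)!/(4!·2!) = 105.

105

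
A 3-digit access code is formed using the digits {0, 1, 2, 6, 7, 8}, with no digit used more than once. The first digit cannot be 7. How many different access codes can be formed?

The first digit has 6−1 = 5 choices (anything except 7).
The remaining 2 digits are filled from the other 5 symbols without repetition: 5 × 4 = 20.
Total: 5 × 20 = 100.

100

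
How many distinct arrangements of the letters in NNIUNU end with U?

With the last slot taken by U, it remains to arrange the other 5 letters (NNINU).
Those 5 letters have N appearing 3 times, giving (5)!/(3!) = 20.

20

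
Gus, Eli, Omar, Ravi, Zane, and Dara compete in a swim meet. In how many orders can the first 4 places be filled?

360

This is an ordered selection of 4 from 6: P(6,4).
That gives 6 × 5 × 4 × 3 = 360.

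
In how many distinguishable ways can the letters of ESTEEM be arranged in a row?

Letter multiplicities in ESTEEM: E×3, M×1, S×1, T×1.
So there are 6! / (3!) = 120 distinguishable arrangements.

120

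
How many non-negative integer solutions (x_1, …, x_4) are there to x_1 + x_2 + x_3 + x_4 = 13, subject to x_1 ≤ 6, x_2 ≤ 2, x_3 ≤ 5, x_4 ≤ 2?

By stars and bars, unrestricted non-negative solutions to x_1+…+x_4 = 13 number C(13+3,3) = 560.
Subtract solutions that violate a single cap (substitute x_i' = x_i − (cap_i+1)): x_1 ≥ 7 gives C(9,3) = 84; x_2 ≥ 3 gives C(13,3) = 286; x_3 ≥ 6 gives C(10,3) = 120; x_4 ≥ 3 gives C(13,3) = 286. Together 776.
Add back pairs where two caps are both exceeded: 20 + 1 + 20 + 35 + 120 + 35 = 231.
Subtract triples: 0 + 1 + 0 + 4 = 5.
By inclusion–exclusion the count is 560 − 776 + 231 − 5 = 10.

10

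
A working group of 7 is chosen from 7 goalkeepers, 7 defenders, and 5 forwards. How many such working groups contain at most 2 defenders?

23892

Split by how many defenders are chosen (0 through 2).
Sum: C(7,0)·C(12,7) + C(7,1)·C(12,6) + C(7,2)·C(12,5) = 792 + 6468 + 16632 = 23892.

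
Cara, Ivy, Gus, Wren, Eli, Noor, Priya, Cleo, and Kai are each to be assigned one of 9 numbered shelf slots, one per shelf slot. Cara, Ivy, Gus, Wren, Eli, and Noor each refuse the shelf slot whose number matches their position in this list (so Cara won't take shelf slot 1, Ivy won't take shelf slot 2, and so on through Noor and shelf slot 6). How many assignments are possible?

183822

Let Aᵢ (for 1 ≤ i ≤ 6) be the placements that put person i in their forbidden shelf slot. Any j of these fix j positions, leaving (9−j)! ways to fill the rest, and there are C(6,j) ways to pick which j.
By inclusion–exclusion, the number of valid placements is Σ_{j=0}^{6} (−1)^j C(6,j)·(9−j)!.
Computing: 362880 − 241920 + 75600 − 14400 + 1800 − 144 + 6 = 183822.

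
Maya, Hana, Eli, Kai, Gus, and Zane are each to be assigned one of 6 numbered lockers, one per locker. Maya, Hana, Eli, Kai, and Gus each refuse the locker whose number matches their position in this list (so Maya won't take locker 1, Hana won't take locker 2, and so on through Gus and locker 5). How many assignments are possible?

309

Let Aᵢ (for 1 ≤ i ≤ 5) be the placements that put person i in their forbidden locker. Any j of these fix j positions, leaving (6−j)! ways to fill the rest, and there are C(5,j) ways to pick which j.
By inclusion–exclusion, the number of valid placements is Σ_{j=0}^{5} (−1)^j C(5,j)·(6−j)!.
Computing: 720 − 600 + 240 − 60 + 10 − 1 = 309.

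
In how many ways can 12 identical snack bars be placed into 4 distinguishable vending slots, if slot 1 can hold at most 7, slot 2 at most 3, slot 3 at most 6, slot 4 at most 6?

Ignoring the caps, the number of non-negative solutions to x_1+…+x_4 = 12 is C(15,3) = 455.
Subtract solutions that violate a single cap (substitute x_i' = x_i − (cap_i+1)): x_1 ≥ 8 gives C(7,3) = 35; x_2 ≥ 4 gives C(11,3) = 165; x_3 ≥ 7 gives C(8,3) = 56; x_4 ≥ 7 gives C(8,3) = 56. Together 312.
Add back pairs where two caps are both exceeded: 1 + 0 + 0 + 4 + 4 + 0 = 9.
By inclusion–exclusion the count is 455 − 312 + 9 = 152.

152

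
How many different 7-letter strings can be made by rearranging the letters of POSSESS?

210

The 7 letters of POSSESS have repeats: S appearing 4 times.
The number of distinct arrangements is 7!/(4!) = 5040/24 = 210.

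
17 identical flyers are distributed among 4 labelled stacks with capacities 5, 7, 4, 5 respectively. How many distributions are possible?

Without the upper bounds there are C(20,3) = 1140 ways to split 17 among 4 stacks.
Subtract solutions that violate a single cap (substitute x_i' = x_i − (cap_i+1)): x_1 ≥ 6 gives C(14,3) = 364; x_2 ≥ 8 gives C(12,3) = 220; x_3 ≥ 5 gives C(15,3) = 455; x_4 ≥ 6 gives C(14,3) = 364. Together 1403.
Add back pairs where two caps are both exceeded: 20 + 84 + 56 + 35 + 20 + 84 = 299.
Subtract triples: 0 + 0 + 1 + 0 = 1.
By inclusion–exclusion the count is 1140 − 1403 + 299 − 1 = 35.

35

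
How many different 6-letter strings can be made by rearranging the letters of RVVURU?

RVVURU has 6 letters with R appearing twice, U appearing twice, and V appearing twice.
So there are 6! / (2!·2!·2!) = 90 distinguishable arrangements.

90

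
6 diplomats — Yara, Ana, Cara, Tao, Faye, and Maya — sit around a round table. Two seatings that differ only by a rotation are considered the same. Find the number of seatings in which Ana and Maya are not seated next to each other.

All circular seatings of 6 people number (5)! = 120.
Seatings with Ana beside Maya: treat them as a block with 2 internal orders, giving 2 × (4)! = 48.
Subtracting, 120 − 48 = 72.

72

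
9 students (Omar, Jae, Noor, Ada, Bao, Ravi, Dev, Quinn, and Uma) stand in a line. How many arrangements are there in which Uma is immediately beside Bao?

Place the 7 others and the Uma-Bao pair as 8 objects in a line; the pair has 2 internal arrangements.
That gives 2 × 8! = 2 × 40320 = 80640.

80640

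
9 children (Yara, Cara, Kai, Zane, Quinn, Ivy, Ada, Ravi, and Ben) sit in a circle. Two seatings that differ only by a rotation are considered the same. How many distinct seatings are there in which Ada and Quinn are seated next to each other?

Treat {Ada, Quinn} as one unit (2 internal orders) and seat the resulting 8 units around the table: (7)! circular arrangements.
So 2 × (7)! = 2 × 5040 = 10080.

10080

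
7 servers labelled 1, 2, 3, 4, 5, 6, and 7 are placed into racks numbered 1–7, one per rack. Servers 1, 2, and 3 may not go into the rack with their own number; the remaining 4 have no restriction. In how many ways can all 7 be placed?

Let Aᵢ (for i ∈ {1, 2, 3}) be the placements that put server i in its forbidden rack. Any j of these fix j positions, leaving (7−j)! ways to fill the rest, and there are C(3,j) ways to pick which j.
By inclusion–exclusion, the number of valid placements is Σ_{j=0}^{3} (−1)^j C(3,j)·(7−j)!.
Computing: 5040 − 2160 + 360 − 24 = 3216.

3216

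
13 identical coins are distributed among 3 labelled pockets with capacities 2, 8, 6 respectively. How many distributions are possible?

By stars and bars, unrestricted non-negative solutions to x_1+…+x_3 = 13 number C(13+2,2) = 105.
Subtract solutions that violate a single cap (substitute x_i' = x_i − (cap_i+1)): x_1 ≥ 3 gives C(12,2) = 66; x_2 ≥ 9 gives C(6,2) = 15; x_3 ≥ 7 gives C(8,2) = 28. Together 109.
Add back pairs where two caps are both exceeded: 3 + 10 + 0 = 13.
By inclusion–exclusion the count is 105 − 109 + 13 = 9.

9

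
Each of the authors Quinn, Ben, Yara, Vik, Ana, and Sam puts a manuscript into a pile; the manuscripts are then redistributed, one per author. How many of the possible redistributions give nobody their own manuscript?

This is the derangement count D_6: permutations of 6 items with no fixed point.
By inclusion–exclusion this is Σ_{j=0}^{6} (−1)^j C(6,j)·(6−j)!.
Computing: 720 − 720 + 360 − 120 + 30 − 6 + 1 = 265.

265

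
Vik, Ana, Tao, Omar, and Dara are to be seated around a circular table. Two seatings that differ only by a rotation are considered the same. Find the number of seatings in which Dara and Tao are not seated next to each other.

12

All circular seatings of 5 people number (4)! = 24.
Those with Dara next to Tao: fuse the pair into one unit and seat 4 units around a circle — 2·(3)! = 12.
Subtracting, 24 − 12 = 12.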